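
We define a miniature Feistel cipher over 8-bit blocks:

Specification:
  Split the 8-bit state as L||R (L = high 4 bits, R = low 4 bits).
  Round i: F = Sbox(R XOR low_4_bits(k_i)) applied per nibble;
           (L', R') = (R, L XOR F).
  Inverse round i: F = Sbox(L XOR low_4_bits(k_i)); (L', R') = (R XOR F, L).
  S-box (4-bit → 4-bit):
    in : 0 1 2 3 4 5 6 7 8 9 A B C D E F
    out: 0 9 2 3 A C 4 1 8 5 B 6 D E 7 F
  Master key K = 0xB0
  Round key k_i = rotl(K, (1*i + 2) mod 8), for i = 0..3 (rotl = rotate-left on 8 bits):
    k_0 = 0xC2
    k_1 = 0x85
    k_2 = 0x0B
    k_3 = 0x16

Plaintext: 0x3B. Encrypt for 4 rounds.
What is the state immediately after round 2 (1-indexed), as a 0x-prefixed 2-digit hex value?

s_0 = plaintext = 0x3B
s_1 = Round(s_0, k_0) = 0xB6
s_2 = Round(s_1, k_1) = 0x68
s_3 = Round(s_2, k_2) = 0x85
s_4 = Round(s_3, k_3) = 0x5B

0x68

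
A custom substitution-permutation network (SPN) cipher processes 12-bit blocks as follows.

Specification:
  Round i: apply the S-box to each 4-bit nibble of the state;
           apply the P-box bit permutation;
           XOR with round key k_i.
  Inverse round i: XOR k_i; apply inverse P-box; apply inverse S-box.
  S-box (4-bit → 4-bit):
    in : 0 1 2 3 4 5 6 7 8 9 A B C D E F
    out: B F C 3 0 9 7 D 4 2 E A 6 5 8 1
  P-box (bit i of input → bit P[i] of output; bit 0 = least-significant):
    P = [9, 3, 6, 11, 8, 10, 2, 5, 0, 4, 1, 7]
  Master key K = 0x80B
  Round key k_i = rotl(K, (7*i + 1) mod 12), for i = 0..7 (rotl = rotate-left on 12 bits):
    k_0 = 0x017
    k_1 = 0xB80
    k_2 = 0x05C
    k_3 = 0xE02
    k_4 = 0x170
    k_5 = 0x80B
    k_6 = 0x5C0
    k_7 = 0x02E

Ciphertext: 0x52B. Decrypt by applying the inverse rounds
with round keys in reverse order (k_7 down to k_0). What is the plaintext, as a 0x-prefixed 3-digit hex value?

0x3DF

s_0 = ciphertext = 0x52B
s_1 = InvRound(s_0, k_7) = 0xF64
s_2 = InvRound(s_1, k_6) = 0xE25
s_3 = InvRound(s_2, k_5) = 0x8A3
s_4 = InvRound(s_3, k_4) = 0x1F2
s_5 = InvRound(s_4, k_3) = 0xB07
s_6 = InvRound(s_5, k_2) = 0x6F1
s_7 = InvRound(s_6, k_1) = 0x302
s_8 = InvRound(s_7, k_0) = 0x3DF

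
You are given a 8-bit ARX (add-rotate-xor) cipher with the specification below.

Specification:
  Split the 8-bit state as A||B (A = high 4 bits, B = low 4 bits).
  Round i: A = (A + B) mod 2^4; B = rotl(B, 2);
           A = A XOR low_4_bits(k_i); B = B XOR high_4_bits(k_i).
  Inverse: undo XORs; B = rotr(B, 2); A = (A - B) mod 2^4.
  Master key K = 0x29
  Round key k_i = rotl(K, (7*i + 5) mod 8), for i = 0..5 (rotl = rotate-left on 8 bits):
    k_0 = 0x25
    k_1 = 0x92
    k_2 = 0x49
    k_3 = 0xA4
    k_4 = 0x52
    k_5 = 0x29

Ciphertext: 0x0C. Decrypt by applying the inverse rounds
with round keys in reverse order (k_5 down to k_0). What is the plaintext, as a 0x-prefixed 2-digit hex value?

0x01

s_0 = ciphertext = 0x0C
s_1 = InvRound(s_0, k_5) = 0xEB
s_2 = InvRound(s_1, k_4) = 0x1B
s_3 = InvRound(s_2, k_3) = 0x14
s_4 = InvRound(s_3, k_2) = 0x80
s_5 = InvRound(s_4, k_1) = 0x46
s_6 = InvRound(s_5, k_0) = 0x01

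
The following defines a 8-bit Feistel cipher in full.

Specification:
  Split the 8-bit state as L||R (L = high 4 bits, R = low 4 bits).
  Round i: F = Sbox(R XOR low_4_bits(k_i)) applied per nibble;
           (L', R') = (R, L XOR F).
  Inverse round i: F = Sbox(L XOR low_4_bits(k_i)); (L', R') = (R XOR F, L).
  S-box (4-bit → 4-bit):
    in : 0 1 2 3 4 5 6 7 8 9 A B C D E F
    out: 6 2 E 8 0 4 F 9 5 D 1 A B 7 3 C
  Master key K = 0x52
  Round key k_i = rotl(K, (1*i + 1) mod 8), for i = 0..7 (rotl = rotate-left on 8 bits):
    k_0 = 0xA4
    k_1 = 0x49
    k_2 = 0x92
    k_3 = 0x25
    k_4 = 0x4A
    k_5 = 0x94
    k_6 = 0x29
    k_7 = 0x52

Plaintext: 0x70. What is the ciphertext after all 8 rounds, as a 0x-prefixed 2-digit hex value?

s_0 = plaintext = 0x70
s_1 = Round(s_0, k_0) = 0x07
s_2 = Round(s_1, k_1) = 0x73
s_3 = Round(s_2, k_2) = 0x35
s_4 = Round(s_3, k_3) = 0x55
s_5 = Round(s_4, k_4) = 0x59
s_6 = Round(s_5, k_5) = 0x92
s_7 = Round(s_6, k_6) = 0x23
s_8 = Round(s_7, k_7) = 0x30

0x30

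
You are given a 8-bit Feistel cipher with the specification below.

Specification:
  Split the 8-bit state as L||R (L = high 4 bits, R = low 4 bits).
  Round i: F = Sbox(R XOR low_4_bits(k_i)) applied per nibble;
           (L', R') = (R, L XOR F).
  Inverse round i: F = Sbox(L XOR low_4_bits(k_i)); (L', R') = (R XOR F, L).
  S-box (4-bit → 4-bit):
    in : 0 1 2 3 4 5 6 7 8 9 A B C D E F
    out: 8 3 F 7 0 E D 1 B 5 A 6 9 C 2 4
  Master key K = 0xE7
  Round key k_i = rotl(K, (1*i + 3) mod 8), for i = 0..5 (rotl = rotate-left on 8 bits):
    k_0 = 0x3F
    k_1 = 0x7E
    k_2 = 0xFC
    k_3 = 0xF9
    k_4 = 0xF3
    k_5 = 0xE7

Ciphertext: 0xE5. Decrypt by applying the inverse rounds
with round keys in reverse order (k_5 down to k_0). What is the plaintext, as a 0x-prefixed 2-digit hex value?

0x49

s_0 = ciphertext = 0xE5
s_1 = InvRound(s_0, k_5) = 0x0E
s_2 = InvRound(s_1, k_4) = 0x90
s_3 = InvRound(s_2, k_3) = 0x89
s_4 = InvRound(s_3, k_2) = 0x98
s_5 = InvRound(s_4, k_1) = 0x99
s_6 = InvRound(s_5, k_0) = 0x49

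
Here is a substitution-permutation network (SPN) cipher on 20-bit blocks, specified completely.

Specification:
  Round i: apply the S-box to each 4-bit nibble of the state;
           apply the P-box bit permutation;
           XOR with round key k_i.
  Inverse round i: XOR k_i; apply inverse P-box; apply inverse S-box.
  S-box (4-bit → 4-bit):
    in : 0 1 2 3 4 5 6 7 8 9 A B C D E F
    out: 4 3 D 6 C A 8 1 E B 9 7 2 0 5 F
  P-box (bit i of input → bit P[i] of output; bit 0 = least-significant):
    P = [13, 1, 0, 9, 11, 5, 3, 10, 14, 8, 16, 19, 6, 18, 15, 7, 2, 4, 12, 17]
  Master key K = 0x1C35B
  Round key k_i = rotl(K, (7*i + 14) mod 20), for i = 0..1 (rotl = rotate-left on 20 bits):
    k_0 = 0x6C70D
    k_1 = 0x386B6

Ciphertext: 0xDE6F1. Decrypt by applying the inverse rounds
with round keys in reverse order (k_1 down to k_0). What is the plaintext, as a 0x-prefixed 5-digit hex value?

0xBF9AC

s_0 = ciphertext = 0xDE6F1
s_1 = InvRound(s_0, k_1) = 0xA1ADB
s_2 = InvRound(s_1, k_0) = 0xBF9AC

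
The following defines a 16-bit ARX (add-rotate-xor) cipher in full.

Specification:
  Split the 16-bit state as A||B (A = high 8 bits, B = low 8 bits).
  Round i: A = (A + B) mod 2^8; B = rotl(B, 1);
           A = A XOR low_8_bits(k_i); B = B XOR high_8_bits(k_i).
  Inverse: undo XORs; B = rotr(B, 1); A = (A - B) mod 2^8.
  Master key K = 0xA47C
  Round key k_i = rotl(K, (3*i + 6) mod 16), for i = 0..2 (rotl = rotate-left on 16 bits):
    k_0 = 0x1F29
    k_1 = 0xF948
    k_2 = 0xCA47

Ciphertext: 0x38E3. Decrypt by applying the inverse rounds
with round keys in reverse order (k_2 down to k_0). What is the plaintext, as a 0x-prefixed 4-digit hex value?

0xF0D4

s_0 = ciphertext = 0x38E3
s_1 = InvRound(s_0, k_2) = 0xEB94
s_2 = InvRound(s_1, k_1) = 0xEDB6
s_3 = InvRound(s_2, k_0) = 0xF0D4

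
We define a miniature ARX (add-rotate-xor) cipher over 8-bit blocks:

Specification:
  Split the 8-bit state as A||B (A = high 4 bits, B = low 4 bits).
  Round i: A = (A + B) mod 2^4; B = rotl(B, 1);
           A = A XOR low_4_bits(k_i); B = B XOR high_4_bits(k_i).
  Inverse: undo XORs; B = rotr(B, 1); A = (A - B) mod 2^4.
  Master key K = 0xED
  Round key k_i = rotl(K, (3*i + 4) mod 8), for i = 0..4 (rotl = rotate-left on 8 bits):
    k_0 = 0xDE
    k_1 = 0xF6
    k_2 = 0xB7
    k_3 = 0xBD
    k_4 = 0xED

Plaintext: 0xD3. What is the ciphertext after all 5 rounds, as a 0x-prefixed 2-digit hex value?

s_0 = plaintext = 0xD3
s_1 = Round(s_0, k_0) = 0xEB
s_2 = Round(s_1, k_1) = 0xF8
s_3 = Round(s_2, k_2) = 0x0A
s_4 = Round(s_3, k_3) = 0x7E
s_5 = Round(s_4, k_4) = 0x83

0x83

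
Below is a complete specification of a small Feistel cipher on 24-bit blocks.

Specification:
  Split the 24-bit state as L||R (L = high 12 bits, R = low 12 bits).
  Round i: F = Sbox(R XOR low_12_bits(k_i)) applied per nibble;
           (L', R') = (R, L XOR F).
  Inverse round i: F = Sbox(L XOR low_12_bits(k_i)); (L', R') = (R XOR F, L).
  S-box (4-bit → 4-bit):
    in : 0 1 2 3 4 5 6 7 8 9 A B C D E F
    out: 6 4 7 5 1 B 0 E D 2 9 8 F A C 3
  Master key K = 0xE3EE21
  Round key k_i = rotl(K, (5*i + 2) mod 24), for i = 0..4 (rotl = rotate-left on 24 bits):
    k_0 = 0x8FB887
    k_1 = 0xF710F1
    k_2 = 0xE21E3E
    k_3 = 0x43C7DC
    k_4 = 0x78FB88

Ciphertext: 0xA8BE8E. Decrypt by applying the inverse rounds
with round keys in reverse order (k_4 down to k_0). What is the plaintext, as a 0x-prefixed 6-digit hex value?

0xB18072

s_0 = ciphertext = 0xA8BE8E
s_1 = InvRound(s_0, k_4) = 0xAEBA8B
s_2 = InvRound(s_1, k_3) = 0x0D5AEB
s_3 = InvRound(s_2, k_2) = 0x6230D5
s_4 = InvRound(s_3, k_1) = 0x072623
s_5 = InvRound(s_4, k_0) = 0xB18072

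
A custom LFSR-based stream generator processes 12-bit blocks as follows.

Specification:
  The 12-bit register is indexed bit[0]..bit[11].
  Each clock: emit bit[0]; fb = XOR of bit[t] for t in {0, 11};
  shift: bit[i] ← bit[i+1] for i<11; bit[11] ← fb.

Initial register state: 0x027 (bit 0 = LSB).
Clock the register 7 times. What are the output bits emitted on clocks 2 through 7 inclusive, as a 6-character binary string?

110010

reg_0 = 0x027
clock 1: out=1, reg = 0x813
clock 2: out=1, reg = 0x409
clock 3: out=1, reg = 0xA04
clock 4: out=0, reg = 0xD02
clock 5: out=0, reg = 0xE81
clock 6: out=1, reg = 0x740
clock 7: out=0, reg = 0x3A0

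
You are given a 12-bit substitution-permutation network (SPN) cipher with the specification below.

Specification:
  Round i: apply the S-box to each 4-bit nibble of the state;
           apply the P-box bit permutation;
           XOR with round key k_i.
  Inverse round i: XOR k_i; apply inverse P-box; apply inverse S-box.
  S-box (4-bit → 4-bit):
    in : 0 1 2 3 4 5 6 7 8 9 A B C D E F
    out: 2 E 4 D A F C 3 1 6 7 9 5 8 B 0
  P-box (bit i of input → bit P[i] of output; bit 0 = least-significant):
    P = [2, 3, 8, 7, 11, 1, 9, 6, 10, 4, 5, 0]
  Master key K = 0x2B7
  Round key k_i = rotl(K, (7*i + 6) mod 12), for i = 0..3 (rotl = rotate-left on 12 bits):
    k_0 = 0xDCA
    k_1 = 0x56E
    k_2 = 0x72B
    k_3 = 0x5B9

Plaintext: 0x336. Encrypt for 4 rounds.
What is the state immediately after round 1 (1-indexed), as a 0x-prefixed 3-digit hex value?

s_0 = plaintext = 0x336
s_1 = Round(s_0, k_0) = 0x22B
s_2 = Round(s_1, k_1) = 0x7CA
s_3 = Round(s_2, k_2) = 0x837
s_4 = Round(s_3, k_3) = 0xBF5

0x22B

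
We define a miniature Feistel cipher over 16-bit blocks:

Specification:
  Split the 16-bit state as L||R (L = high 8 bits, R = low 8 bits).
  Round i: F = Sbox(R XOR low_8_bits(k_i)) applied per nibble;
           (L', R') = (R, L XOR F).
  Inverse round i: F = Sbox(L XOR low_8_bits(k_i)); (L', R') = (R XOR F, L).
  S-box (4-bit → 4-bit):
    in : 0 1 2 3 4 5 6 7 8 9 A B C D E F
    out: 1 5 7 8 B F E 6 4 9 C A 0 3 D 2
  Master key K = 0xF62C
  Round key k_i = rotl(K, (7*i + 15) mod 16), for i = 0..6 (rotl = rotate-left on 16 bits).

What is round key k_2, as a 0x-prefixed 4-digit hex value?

K = 0xF62C
k_0 = rotl(K, (7*0+15) mod 16) = rotl(K, 15) = 0x7B16
k_1 = rotl(K, (7*1+15) mod 16) = rotl(K, 6) = 0x8B3D
k_2 = rotl(K, (7*2+15) mod 16) = rotl(K, 13) = 0x9EC5

0x9EC5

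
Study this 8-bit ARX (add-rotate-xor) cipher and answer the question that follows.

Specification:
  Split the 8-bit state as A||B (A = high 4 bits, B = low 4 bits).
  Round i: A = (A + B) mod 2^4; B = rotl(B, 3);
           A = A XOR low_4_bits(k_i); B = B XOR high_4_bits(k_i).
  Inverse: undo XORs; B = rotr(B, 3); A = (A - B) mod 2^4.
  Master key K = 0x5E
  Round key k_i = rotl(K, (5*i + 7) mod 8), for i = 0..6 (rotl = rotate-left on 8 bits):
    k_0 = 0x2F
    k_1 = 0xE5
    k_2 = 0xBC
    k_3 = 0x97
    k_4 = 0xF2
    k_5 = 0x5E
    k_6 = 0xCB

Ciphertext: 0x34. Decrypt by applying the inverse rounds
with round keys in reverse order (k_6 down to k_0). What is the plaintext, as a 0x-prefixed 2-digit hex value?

s_0 = ciphertext = 0x34
s_1 = InvRound(s_0, k_6) = 0x71
s_2 = InvRound(s_1, k_5) = 0x18
s_3 = InvRound(s_2, k_4) = 0x5E
s_4 = InvRound(s_3, k_3) = 0x4E
s_5 = InvRound(s_4, k_2) = 0xEA
s_6 = InvRound(s_5, k_1) = 0x38
s_7 = InvRound(s_6, k_0) = 0x75

0x75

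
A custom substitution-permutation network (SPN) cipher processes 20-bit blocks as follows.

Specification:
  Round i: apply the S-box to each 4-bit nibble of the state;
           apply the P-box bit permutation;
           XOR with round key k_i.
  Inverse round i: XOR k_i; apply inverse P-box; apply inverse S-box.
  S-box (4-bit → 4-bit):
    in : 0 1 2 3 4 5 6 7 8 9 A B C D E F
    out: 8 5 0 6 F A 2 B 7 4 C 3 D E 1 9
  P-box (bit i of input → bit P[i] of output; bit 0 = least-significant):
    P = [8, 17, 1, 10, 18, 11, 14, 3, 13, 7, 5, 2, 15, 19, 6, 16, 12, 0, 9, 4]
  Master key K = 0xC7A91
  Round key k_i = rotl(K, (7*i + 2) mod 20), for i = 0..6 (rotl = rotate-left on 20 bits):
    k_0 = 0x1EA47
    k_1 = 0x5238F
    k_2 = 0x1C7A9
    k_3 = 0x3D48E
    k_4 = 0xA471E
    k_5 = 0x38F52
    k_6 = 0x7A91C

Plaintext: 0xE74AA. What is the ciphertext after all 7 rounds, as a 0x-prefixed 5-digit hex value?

0x4ECF3

s_0 = plaintext = 0xE74AA
s_1 = Round(s_0, k_0) = 0x81EE9
s_2 = Round(s_1, k_1) = 0x191CC
s_3 = Round(s_2, k_2) = 0x5B0C3
s_4 = Round(s_3, k_3) = 0xD1491
s_5 = Round(s_4, k_4) = 0xAA4E9
s_6 = Round(s_5, k_5) = 0x6ADA4
s_7 = Round(s_6, k_6) = 0x4ECF3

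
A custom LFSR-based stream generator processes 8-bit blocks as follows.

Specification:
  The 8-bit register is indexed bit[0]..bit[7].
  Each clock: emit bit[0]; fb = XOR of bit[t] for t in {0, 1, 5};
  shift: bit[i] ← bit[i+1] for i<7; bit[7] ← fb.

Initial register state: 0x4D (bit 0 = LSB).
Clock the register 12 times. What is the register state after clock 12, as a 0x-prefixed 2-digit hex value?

reg_0 = 0x4D
clock 1: out=1, reg = 0xA6
clock 2: out=0, reg = 0x53
clock 3: out=1, reg = 0x29
clock 4: out=1, reg = 0x14
clock 5: out=0, reg = 0x0A
clock 6: out=0, reg = 0x85
clock 7: out=1, reg = 0xC2
clock 8: out=0, reg = 0xE1
clock 9: out=1, reg = 0x70
clock 10: out=0, reg = 0xB8
clock 11: out=0, reg = 0xDC
clock 12: out=0, reg = 0x6E

0x6E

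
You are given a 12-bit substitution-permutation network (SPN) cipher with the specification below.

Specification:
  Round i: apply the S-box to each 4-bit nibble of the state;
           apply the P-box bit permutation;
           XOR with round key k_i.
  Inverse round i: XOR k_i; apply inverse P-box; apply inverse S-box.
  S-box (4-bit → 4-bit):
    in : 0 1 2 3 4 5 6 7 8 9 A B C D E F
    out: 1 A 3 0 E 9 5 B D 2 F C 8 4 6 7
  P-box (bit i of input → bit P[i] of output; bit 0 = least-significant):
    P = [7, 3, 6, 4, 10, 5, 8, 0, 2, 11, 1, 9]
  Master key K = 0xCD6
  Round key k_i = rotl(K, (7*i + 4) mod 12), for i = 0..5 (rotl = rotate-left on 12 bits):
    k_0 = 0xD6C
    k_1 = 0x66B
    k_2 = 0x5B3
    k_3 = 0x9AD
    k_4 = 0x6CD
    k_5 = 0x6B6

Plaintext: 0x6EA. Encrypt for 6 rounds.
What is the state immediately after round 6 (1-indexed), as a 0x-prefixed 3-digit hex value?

0xEAA

s_0 = plaintext = 0x6EA
s_1 = Round(s_0, k_0) = 0xC92
s_2 = Round(s_1, k_1) = 0x4C3
s_3 = Round(s_2, k_2) = 0xFB0
s_4 = Round(s_3, k_3) = 0x02A
s_5 = Round(s_4, k_4) = 0x231
s_6 = Round(s_5, k_5) = 0xEAA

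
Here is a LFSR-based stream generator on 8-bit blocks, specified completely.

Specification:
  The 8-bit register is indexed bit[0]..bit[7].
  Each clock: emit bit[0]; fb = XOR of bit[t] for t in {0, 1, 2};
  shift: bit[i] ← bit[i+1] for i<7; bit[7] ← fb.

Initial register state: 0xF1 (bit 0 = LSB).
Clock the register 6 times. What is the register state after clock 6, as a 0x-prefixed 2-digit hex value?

0xD7

reg_0 = 0xF1
clock 1: out=1, reg = 0xF8
clock 2: out=0, reg = 0x7C
clock 3: out=0, reg = 0xBE
clock 4: out=0, reg = 0x5F
clock 5: out=1, reg = 0xAF
clock 6: out=1, reg = 0xD7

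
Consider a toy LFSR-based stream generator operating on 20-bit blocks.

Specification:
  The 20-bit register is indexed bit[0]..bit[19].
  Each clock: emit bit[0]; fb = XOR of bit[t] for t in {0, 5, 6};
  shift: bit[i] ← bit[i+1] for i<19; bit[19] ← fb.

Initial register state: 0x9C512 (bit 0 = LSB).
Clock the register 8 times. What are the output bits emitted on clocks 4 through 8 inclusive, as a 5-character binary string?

reg_0 = 0x9C512
clock 1: out=0, reg = 0x4E289
clock 2: out=1, reg = 0xA7144
clock 3: out=0, reg = 0xD38A2
clock 4: out=0, reg = 0xE9C51
clock 5: out=1, reg = 0x74E28
clock 6: out=0, reg = 0xBA714
clock 7: out=0, reg = 0x5D38A
clock 8: out=0, reg = 0x2E9C5

01000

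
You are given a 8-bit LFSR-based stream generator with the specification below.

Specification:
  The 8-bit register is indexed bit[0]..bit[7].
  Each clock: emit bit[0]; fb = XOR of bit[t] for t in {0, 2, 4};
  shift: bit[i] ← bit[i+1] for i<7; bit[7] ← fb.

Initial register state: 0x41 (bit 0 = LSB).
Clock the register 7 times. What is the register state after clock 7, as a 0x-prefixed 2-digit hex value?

reg_0 = 0x41
clock 1: out=1, reg = 0xA0
clock 2: out=0, reg = 0x50
clock 3: out=0, reg = 0xA8
clock 4: out=0, reg = 0x54
clock 5: out=0, reg = 0x2A
clock 6: out=0, reg = 0x15
clock 7: out=1, reg = 0x8A

0x8A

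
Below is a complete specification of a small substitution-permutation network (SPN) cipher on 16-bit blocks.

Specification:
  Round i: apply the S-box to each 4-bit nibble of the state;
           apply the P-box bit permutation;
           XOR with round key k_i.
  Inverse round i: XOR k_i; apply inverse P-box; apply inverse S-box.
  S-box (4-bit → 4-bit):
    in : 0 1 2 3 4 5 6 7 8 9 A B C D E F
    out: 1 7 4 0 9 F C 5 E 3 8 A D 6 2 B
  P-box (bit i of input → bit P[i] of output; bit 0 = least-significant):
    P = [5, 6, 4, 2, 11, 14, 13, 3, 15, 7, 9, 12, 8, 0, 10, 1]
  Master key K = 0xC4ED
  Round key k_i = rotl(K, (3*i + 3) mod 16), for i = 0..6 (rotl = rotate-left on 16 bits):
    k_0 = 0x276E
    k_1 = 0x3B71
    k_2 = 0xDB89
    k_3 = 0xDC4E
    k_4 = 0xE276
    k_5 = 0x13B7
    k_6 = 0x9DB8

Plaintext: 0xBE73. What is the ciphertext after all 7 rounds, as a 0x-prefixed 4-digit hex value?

0x3781

s_0 = plaintext = 0xBE73
s_1 = Round(s_0, k_0) = 0x0FED
s_2 = Round(s_1, k_1) = 0xEAA1
s_3 = Round(s_2, k_2) = 0xCBF0
s_4 = Round(s_3, k_3) = 0x81E4
s_5 = Round(s_4, k_4) = 0x24D1
s_6 = Round(s_5, k_5) = 0xE7C7
s_7 = Round(s_6, k_6) = 0x3781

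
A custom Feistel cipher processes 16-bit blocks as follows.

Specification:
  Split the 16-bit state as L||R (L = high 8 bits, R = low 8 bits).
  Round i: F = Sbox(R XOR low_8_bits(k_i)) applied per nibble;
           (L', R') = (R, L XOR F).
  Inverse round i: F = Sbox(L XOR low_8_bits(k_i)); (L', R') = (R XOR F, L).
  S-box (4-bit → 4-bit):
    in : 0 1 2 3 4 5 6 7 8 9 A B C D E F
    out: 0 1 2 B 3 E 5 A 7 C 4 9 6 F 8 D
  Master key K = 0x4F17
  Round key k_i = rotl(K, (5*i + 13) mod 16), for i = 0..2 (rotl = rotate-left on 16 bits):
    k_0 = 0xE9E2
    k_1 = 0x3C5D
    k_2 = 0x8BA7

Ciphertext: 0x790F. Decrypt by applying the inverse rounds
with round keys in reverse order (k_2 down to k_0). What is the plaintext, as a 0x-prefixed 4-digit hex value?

s_0 = ciphertext = 0x790F
s_1 = InvRound(s_0, k_2) = 0xF779
s_2 = InvRound(s_1, k_1) = 0x3DF7
s_3 = InvRound(s_2, k_0) = 0x0A3D

0x0A3D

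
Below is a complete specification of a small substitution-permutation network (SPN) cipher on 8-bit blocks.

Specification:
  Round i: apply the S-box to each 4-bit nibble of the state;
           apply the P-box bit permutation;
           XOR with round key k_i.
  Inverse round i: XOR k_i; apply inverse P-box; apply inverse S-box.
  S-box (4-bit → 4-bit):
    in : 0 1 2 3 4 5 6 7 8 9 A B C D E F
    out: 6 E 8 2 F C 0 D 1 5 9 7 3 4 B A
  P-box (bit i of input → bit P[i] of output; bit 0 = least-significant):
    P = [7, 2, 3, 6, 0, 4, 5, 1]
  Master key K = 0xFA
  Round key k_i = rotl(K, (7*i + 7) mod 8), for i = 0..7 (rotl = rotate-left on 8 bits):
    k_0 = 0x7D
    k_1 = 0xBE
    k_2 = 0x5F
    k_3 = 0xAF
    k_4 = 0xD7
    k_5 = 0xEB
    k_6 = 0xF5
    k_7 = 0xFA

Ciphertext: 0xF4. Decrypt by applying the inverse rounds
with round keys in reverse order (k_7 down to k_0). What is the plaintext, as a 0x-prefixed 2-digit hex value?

0xB4

s_0 = ciphertext = 0xF4
s_1 = InvRound(s_0, k_7) = 0x20
s_2 = InvRound(s_1, k_6) = 0xCE
s_3 = InvRound(s_2, k_5) = 0x93
s_4 = InvRound(s_3, k_4) = 0x6F
s_5 = InvRound(s_4, k_3) = 0x6A
s_6 = InvRound(s_5, k_2) = 0xB3
s_7 = InvRound(s_6, k_1) = 0x80
s_8 = InvRound(s_7, k_0) = 0xB4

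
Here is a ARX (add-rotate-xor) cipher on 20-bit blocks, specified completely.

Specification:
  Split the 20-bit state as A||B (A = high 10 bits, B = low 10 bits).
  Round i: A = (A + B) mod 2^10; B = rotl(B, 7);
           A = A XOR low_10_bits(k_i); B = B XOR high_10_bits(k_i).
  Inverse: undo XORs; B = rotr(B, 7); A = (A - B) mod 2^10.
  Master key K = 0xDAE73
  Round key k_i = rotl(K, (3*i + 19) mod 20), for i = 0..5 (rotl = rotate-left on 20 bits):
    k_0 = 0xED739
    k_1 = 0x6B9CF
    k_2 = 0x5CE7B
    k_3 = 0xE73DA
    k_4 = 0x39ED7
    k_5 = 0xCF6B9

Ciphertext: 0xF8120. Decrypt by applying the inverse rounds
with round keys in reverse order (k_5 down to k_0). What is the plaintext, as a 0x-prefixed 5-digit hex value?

s_0 = ciphertext = 0xF8120
s_1 = InvRound(s_0, k_5) = 0x1B4EC
s_2 = InvRound(s_1, k_4) = 0x98858
s_3 = InvRound(s_2, k_3) = 0xE4627
s_4 = InvRound(s_3, k_2) = 0xD12A6
s_5 = InvRound(s_4, k_1) = 0x91446
s_6 = InvRound(s_5, k_0) = 0x7779F

0x7779F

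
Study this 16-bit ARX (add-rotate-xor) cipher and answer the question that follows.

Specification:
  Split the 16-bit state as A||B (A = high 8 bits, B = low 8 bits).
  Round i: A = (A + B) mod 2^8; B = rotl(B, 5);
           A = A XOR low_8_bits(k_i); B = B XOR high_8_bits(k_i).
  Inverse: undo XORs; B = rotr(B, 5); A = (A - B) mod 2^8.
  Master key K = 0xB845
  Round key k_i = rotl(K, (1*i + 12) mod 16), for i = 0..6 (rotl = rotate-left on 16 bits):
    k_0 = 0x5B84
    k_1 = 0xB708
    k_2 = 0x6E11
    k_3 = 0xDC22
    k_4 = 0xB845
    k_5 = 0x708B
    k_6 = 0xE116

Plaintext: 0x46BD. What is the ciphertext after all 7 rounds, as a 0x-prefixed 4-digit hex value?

s_0 = plaintext = 0x46BD
s_1 = Round(s_0, k_0) = 0x87EC
s_2 = Round(s_1, k_1) = 0x7B2A
s_3 = Round(s_2, k_2) = 0xB42B
s_4 = Round(s_3, k_3) = 0xFDB9
s_5 = Round(s_4, k_4) = 0xF38F
s_6 = Round(s_5, k_5) = 0x0981
s_7 = Round(s_6, k_6) = 0x9CD1

0x9CD1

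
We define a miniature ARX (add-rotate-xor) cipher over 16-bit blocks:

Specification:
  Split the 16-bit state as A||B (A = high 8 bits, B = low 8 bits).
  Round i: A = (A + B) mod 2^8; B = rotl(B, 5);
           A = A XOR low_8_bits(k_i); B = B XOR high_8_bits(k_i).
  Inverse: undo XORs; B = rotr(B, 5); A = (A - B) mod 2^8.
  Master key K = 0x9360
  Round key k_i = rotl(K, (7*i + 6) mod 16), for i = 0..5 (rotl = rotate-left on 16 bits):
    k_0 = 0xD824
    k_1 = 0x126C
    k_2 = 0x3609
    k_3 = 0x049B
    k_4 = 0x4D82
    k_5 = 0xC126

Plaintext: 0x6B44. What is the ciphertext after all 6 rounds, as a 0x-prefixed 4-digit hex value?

s_0 = plaintext = 0x6B44
s_1 = Round(s_0, k_0) = 0x8B50
s_2 = Round(s_1, k_1) = 0xB718
s_3 = Round(s_2, k_2) = 0xC635
s_4 = Round(s_3, k_3) = 0x60A2
s_5 = Round(s_4, k_4) = 0x8019
s_6 = Round(s_5, k_5) = 0xBFE2

0xBFE2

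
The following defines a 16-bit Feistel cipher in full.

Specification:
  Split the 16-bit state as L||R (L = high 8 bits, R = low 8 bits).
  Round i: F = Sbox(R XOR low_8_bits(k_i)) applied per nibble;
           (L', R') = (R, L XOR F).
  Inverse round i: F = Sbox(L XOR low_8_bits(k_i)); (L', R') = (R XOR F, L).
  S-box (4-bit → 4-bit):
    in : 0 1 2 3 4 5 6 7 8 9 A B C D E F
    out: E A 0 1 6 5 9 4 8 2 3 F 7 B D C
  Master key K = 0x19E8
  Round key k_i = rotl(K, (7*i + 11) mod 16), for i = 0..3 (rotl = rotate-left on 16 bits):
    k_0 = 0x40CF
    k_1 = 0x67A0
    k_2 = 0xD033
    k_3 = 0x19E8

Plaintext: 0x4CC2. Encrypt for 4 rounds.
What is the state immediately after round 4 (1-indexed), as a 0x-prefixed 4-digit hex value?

s_0 = plaintext = 0x4CC2
s_1 = Round(s_0, k_0) = 0xC2A7
s_2 = Round(s_1, k_1) = 0xA726
s_3 = Round(s_2, k_2) = 0x2602
s_4 = Round(s_3, k_3) = 0x02F5

0x02F5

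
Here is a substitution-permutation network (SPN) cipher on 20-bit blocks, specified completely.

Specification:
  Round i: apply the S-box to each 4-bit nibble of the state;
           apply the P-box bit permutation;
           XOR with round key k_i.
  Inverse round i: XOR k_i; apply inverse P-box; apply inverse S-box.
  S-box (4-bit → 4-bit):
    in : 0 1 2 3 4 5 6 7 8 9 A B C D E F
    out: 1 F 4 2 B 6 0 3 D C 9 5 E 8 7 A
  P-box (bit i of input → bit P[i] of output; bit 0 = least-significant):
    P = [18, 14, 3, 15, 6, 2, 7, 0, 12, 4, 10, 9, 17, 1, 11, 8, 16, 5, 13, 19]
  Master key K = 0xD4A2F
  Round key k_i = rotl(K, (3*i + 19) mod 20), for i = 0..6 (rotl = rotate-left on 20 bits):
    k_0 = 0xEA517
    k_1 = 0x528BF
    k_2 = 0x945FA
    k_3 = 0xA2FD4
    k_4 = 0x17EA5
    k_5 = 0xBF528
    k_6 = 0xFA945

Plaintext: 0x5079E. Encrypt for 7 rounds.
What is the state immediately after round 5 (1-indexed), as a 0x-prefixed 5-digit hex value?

0xCF5BE

s_0 = plaintext = 0x5079E
s_1 = Round(s_0, k_0) = 0x8D5AE
s_2 = Round(s_1, k_1) = 0x84DE6
s_3 = Round(s_2, k_2) = 0x2663C
s_4 = Round(s_3, k_3) = 0xACFD8
s_5 = Round(s_4, k_4) = 0xCF5BE
s_6 = Round(s_5, k_5) = 0x790D2
s_7 = Round(s_6, k_6) = 0xEB06C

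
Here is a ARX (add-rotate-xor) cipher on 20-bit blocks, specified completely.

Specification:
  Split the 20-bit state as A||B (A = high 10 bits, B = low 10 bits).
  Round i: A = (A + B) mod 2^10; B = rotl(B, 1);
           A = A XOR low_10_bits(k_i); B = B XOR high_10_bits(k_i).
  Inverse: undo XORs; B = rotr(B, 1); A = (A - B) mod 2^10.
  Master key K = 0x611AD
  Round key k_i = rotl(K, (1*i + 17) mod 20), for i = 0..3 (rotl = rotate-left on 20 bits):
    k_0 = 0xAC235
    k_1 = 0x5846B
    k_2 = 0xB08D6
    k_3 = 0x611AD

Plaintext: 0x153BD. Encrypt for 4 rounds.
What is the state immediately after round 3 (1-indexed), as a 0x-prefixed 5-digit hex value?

s_0 = plaintext = 0x153BD
s_1 = Round(s_0, k_0) = 0x891CB
s_2 = Round(s_1, k_1) = 0xE12F7
s_3 = Round(s_2, k_2) = 0xAB72D
s_4 = Round(s_3, k_3) = 0x1DFDF

0xAB72D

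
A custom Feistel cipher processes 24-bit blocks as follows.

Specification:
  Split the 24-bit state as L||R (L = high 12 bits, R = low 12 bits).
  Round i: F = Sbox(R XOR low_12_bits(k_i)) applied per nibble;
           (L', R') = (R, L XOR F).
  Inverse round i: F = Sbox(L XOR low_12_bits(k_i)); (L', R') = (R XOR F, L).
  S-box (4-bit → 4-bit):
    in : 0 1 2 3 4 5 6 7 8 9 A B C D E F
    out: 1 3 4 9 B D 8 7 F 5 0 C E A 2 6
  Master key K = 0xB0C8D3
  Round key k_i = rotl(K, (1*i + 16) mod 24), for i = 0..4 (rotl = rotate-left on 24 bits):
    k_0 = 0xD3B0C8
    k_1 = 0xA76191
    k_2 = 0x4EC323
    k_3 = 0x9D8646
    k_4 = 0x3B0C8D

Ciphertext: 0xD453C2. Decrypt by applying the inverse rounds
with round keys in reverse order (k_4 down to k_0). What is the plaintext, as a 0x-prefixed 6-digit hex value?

0x9DB097

s_0 = ciphertext = 0xD453C2
s_1 = InvRound(s_0, k_4) = 0x02DD45
s_2 = InvRound(s_1, k_3) = 0x5C902D
s_3 = InvRound(s_2, k_2) = 0x80D5C9
s_4 = InvRound(s_3, k_1) = 0x09780D
s_5 = InvRound(s_4, k_0) = 0x9DB097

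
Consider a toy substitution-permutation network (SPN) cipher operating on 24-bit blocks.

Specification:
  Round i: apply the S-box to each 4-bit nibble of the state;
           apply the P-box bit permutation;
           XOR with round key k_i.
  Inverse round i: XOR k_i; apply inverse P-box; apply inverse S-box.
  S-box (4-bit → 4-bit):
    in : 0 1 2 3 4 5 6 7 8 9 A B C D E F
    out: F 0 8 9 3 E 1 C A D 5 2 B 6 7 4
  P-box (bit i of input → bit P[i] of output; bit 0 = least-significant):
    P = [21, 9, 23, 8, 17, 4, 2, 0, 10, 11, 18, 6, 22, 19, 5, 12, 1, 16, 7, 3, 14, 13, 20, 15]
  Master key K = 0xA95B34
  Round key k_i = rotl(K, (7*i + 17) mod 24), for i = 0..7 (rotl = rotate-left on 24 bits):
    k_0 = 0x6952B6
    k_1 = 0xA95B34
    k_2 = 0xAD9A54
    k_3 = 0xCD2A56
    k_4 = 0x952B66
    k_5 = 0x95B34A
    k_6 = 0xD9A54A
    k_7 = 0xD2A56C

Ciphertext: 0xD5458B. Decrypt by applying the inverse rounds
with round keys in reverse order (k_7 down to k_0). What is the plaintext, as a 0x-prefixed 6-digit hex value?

0x3BC6CF

s_0 = ciphertext = 0xD5458B
s_1 = InvRound(s_0, k_7) = 0xCEF791
s_2 = InvRound(s_1, k_6) = 0xA027CB
s_3 = InvRound(s_2, k_5) = 0x7D2A26
s_4 = InvRound(s_3, k_4) = 0x114219
s_5 = InvRound(s_4, k_3) = 0xE3457F
s_6 = InvRound(s_5, k_2) = 0x330E38
s_7 = InvRound(s_6, k_1) = 0xA286A7
s_8 = InvRound(s_7, k_0) = 0x3BC6CF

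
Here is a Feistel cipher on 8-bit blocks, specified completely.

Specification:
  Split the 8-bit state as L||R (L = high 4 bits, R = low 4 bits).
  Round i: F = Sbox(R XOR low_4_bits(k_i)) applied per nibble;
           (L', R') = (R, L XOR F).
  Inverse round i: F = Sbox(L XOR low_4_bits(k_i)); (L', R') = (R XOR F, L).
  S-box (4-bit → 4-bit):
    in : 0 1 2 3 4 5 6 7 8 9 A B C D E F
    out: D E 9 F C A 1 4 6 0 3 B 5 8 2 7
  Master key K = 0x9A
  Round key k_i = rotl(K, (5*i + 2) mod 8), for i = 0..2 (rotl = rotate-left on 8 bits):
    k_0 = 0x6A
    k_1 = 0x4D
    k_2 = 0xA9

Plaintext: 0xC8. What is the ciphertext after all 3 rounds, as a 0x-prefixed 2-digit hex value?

0xE1

s_0 = plaintext = 0xC8
s_1 = Round(s_0, k_0) = 0x85
s_2 = Round(s_1, k_1) = 0x5E
s_3 = Round(s_2, k_2) = 0xE1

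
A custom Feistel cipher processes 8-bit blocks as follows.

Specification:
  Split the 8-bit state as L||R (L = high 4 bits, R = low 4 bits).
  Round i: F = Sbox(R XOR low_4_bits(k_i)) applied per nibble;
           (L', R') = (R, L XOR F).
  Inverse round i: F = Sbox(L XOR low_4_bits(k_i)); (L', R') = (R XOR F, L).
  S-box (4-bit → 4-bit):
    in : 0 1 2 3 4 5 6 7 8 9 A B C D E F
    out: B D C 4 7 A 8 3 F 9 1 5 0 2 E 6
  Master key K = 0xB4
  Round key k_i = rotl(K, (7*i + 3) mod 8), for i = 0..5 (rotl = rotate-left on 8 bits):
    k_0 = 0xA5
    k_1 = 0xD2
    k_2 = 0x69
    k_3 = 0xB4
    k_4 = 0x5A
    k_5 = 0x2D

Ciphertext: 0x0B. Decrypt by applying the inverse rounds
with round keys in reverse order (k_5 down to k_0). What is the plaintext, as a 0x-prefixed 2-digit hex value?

0x56

s_0 = ciphertext = 0x0B
s_1 = InvRound(s_0, k_5) = 0x90
s_2 = InvRound(s_1, k_4) = 0x49
s_3 = InvRound(s_2, k_3) = 0x24
s_4 = InvRound(s_3, k_2) = 0x12
s_5 = InvRound(s_4, k_1) = 0x61
s_6 = InvRound(s_5, k_0) = 0x56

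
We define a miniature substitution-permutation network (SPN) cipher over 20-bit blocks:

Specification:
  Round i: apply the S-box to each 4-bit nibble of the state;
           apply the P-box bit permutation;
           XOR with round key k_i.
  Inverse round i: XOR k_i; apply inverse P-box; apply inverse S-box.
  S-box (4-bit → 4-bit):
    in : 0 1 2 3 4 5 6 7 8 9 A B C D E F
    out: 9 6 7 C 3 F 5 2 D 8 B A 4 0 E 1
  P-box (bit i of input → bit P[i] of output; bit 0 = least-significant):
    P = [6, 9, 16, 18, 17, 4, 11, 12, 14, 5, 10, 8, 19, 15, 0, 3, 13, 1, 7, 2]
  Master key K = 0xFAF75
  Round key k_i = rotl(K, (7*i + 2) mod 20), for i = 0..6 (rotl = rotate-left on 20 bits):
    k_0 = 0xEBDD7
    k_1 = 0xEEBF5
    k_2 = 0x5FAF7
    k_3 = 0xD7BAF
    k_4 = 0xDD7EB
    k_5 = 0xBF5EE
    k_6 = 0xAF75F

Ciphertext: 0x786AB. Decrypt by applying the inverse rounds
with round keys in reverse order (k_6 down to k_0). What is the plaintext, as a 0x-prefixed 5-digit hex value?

s_0 = ciphertext = 0x786AB
s_1 = InvRound(s_0, k_6) = 0x8FAB8
s_2 = InvRound(s_1, k_5) = 0xBD322
s_3 = InvRound(s_2, k_4) = 0xC3CF0
s_4 = InvRound(s_3, k_3) = 0xB3872
s_5 = InvRound(s_4, k_2) = 0x32FFB
s_6 = InvRound(s_5, k_1) = 0xBA6D3
s_7 = InvRound(s_6, k_0) = 0x9D93E

0x9D93E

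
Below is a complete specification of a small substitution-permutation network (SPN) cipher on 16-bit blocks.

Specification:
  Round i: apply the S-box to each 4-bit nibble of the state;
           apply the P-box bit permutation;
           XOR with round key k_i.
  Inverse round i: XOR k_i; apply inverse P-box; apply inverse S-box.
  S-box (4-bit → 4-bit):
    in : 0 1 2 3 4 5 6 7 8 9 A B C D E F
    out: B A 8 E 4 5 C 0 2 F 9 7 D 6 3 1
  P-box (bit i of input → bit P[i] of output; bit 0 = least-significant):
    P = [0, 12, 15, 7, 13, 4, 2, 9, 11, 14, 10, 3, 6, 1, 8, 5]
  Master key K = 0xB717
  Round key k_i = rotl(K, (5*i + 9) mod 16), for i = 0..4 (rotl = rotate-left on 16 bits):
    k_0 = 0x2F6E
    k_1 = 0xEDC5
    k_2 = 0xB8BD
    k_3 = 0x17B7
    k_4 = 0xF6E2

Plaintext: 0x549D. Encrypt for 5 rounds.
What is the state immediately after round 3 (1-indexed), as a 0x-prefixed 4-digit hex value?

0xF249

s_0 = plaintext = 0x549D
s_1 = Round(s_0, k_0) = 0x983A
s_2 = Round(s_1, k_1) = 0xAE32
s_3 = Round(s_2, k_2) = 0xF249
s_4 = Round(s_3, k_3) = 0x877A
s_5 = Round(s_4, k_4) = 0xF661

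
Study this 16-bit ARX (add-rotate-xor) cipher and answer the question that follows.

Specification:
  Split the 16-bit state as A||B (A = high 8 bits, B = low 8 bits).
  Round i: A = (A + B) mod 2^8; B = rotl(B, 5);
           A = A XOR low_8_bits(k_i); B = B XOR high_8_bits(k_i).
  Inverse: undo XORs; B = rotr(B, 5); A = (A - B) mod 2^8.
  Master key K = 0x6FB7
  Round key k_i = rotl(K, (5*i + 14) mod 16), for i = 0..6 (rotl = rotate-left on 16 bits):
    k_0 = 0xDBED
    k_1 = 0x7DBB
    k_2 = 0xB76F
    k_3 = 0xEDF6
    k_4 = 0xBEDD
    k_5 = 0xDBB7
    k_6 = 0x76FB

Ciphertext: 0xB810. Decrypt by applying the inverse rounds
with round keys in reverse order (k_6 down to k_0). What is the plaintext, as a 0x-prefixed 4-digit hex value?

s_0 = ciphertext = 0xB810
s_1 = InvRound(s_0, k_6) = 0x1033
s_2 = InvRound(s_1, k_5) = 0x6047
s_3 = InvRound(s_2, k_4) = 0xEECF
s_4 = InvRound(s_3, k_3) = 0x0711
s_5 = InvRound(s_4, k_2) = 0x3335
s_6 = InvRound(s_5, k_1) = 0x4642
s_7 = InvRound(s_6, k_0) = 0xDFCC

0xDFCC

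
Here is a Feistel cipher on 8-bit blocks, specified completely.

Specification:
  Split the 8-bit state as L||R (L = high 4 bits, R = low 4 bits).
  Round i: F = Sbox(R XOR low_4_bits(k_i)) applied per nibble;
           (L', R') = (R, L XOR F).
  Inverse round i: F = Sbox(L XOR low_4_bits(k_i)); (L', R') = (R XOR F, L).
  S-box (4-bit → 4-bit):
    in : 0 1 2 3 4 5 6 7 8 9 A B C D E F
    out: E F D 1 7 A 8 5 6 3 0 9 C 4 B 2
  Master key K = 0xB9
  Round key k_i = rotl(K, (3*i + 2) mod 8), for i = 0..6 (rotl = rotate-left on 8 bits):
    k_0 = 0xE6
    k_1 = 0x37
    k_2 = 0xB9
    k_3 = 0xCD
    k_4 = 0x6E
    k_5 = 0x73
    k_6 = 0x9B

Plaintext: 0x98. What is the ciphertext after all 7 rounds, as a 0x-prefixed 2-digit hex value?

s_0 = plaintext = 0x98
s_1 = Round(s_0, k_0) = 0x82
s_2 = Round(s_1, k_1) = 0x22
s_3 = Round(s_2, k_2) = 0x2B
s_4 = Round(s_3, k_3) = 0xBA
s_5 = Round(s_4, k_4) = 0xAC
s_6 = Round(s_5, k_5) = 0xC8
s_7 = Round(s_6, k_6) = 0x8D

0x8D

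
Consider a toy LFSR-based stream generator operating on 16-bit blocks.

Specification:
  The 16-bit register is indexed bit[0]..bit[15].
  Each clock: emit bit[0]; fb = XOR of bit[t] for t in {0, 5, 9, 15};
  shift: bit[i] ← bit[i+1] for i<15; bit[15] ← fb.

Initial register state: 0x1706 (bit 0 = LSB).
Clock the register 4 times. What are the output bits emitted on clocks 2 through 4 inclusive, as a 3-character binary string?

110

reg_0 = 0x1706
clock 1: out=0, reg = 0x8B83
clock 2: out=1, reg = 0xC5C1
clock 3: out=1, reg = 0x62E0
clock 4: out=0, reg = 0x3170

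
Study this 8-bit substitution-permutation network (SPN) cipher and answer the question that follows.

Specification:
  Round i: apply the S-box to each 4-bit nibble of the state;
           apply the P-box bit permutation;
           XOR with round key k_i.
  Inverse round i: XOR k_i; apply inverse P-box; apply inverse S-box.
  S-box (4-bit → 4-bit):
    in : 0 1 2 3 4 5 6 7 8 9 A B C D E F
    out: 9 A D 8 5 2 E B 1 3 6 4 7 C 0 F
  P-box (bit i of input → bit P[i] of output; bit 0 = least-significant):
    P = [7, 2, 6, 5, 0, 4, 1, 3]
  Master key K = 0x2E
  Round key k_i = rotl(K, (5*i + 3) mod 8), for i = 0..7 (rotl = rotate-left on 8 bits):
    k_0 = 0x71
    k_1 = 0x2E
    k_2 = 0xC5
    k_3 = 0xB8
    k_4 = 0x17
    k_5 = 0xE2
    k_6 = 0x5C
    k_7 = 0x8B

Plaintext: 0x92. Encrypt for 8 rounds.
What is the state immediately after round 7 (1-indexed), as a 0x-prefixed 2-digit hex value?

0x35

s_0 = plaintext = 0x92
s_1 = Round(s_0, k_0) = 0x80
s_2 = Round(s_1, k_1) = 0x8F
s_3 = Round(s_2, k_2) = 0x20
s_4 = Round(s_3, k_3) = 0x13
s_5 = Round(s_4, k_4) = 0x2F
s_6 = Round(s_5, k_5) = 0x0D
s_7 = Round(s_6, k_6) = 0x35
s_8 = Round(s_7, k_7) = 0x87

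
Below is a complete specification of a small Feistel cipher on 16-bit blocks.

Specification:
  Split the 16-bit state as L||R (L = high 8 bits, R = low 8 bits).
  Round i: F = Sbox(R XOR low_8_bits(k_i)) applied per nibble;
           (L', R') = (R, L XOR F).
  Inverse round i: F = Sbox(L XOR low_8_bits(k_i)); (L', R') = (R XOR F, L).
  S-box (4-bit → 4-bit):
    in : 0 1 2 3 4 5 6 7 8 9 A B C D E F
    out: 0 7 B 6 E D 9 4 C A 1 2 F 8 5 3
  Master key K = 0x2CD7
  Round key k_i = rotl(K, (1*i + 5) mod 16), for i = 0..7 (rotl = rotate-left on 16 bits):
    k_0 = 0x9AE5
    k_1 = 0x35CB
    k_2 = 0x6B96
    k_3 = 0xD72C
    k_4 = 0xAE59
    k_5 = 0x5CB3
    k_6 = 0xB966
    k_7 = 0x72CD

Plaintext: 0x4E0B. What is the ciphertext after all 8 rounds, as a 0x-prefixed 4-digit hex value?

s_0 = plaintext = 0x4E0B
s_1 = Round(s_0, k_0) = 0x0B1B
s_2 = Round(s_1, k_1) = 0x1B8B
s_3 = Round(s_2, k_2) = 0x8B63
s_4 = Round(s_3, k_3) = 0x6368
s_5 = Round(s_4, k_4) = 0x6804
s_6 = Round(s_5, k_5) = 0x044C
s_7 = Round(s_6, k_6) = 0x4CB5
s_8 = Round(s_7, k_7) = 0xB500

0xB500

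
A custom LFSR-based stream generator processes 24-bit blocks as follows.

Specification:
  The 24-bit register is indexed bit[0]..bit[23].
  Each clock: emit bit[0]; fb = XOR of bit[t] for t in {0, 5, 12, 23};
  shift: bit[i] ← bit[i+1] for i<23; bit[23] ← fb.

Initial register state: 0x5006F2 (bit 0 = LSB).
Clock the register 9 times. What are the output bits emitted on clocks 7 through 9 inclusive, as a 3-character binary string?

reg_0 = 0x5006F2
clock 1: out=0, reg = 0xA80379
clock 2: out=1, reg = 0xD401BC
clock 3: out=0, reg = 0x6A00DE
clock 4: out=0, reg = 0x35006F
clock 5: out=1, reg = 0x1A8037
clock 6: out=1, reg = 0x0D401B
clock 7: out=1, reg = 0x86A00D
clock 8: out=1, reg = 0x435006
clock 9: out=0, reg = 0xA1A803

110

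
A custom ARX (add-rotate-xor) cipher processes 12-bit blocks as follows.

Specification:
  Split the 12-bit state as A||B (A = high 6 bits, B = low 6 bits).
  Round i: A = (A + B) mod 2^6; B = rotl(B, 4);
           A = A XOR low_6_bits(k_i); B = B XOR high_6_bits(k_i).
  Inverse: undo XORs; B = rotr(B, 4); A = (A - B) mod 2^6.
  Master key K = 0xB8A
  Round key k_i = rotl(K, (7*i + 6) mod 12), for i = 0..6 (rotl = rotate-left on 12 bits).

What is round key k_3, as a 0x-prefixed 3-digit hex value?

0xC55

K = 0xB8A
k_0 = rotl(K, (7*0+6) mod 12) = rotl(K, 6) = 0x2AE
k_1 = rotl(K, (7*1+6) mod 12) = rotl(K, 1) = 0x715
k_2 = rotl(K, (7*2+6) mod 12) = rotl(K, 8) = 0xAB8
k_3 = rotl(K, (7*3+6) mod 12) = rotl(K, 3) = 0xC55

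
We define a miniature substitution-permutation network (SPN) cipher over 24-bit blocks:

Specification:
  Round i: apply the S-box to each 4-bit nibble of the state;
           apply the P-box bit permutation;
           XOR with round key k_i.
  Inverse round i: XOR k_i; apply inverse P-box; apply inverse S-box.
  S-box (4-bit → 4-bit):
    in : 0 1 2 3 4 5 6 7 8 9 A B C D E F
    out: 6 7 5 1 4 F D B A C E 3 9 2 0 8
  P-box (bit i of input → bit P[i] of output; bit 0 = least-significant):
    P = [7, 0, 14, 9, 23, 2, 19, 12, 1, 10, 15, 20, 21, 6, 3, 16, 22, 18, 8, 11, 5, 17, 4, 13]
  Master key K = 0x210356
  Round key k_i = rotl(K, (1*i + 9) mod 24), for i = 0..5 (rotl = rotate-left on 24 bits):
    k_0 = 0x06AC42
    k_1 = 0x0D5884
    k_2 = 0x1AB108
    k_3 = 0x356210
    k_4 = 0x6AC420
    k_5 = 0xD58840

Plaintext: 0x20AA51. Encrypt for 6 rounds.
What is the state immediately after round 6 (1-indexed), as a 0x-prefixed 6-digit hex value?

0x384B54

s_0 = plaintext = 0x20AA51
s_1 = Round(s_0, k_0) = 0x9B79BF
s_2 = Round(s_1, k_1) = 0xF8FAD0
s_3 = Round(s_2, k_2) = 0x0F5D0D
s_4 = Round(s_3, k_3) = 0x1E6E4D
s_5 = Round(s_4, k_4) = 0x41C419
s_6 = Round(s_5, k_5) = 0x384B54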